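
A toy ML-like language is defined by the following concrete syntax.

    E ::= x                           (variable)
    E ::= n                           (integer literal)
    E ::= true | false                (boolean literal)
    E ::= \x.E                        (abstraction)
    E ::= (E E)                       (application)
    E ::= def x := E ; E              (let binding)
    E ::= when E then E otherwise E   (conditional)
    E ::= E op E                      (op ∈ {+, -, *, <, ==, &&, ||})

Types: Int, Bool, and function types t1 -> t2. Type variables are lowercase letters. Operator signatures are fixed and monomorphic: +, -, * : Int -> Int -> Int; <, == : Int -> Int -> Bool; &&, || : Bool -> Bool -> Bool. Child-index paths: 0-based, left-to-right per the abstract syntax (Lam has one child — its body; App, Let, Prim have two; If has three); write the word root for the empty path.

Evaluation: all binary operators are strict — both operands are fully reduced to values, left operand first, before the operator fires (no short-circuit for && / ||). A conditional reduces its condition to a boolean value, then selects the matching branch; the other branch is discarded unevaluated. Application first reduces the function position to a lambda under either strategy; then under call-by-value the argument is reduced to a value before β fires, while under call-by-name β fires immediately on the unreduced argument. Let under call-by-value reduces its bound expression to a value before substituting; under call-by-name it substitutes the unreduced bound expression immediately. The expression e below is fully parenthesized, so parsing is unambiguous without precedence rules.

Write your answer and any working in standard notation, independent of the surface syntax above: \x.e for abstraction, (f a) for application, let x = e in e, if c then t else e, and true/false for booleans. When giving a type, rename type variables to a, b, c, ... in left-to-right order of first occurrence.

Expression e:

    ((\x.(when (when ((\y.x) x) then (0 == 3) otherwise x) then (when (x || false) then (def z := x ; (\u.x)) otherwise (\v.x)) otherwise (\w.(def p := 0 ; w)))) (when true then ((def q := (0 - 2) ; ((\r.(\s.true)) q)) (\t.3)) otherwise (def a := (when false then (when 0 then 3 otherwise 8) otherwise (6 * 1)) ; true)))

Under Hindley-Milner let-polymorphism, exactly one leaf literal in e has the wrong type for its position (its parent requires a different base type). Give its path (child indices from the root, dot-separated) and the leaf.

Working:
x : a
\y._ : b -> a
x : a
  unify b -> a ~ a -> c
  unify b ~ a
  unify a ~ c
_ _ : c
  unify c ~ Bool
  unify Int ~ Int
  unify Int ~ Int
x : Bool
  unify Bool ~ Bool
  unify Bool ~ Bool
x : Bool
  unify Bool ~ Bool
  unify Bool ~ Bool
  unify Bool ~ Bool
x : Bool
let z : Bool
x : Bool
\u._ : d -> Bool
x : Bool
\v._ : e -> Bool
  unify d -> Bool ~ e -> Bool
  unify d ~ e
  unify Bool ~ Bool
let p : Int
w : f
\w._ : f -> f
  unify e -> Bool ~ f -> f
  unify e ~ f
  unify Bool ~ f
\x._ : Bool -> Bool -> Bool
  unify Bool ~ Bool
  unify Int ~ Int
  unify Int ~ Int
let q : Int
\s._ : h -> Bool
\r._ : g -> h -> Bool
q : Int
  unify g -> h -> Bool ~ Int -> i
  unify g ~ Int
  unify h -> Bool ~ i
_ _ : h -> Bool
\t._ : j -> Int
  unify h -> Bool ~ (j -> Int) -> k
  unify h ~ j -> Int
  unify Bool ~ k
_ _ : Bool
  unify Bool ~ Bool
  unify Int ~ Bool
  FAIL: mismatch Int ~ Bool

Answer: 1.2.0.1.0 : 0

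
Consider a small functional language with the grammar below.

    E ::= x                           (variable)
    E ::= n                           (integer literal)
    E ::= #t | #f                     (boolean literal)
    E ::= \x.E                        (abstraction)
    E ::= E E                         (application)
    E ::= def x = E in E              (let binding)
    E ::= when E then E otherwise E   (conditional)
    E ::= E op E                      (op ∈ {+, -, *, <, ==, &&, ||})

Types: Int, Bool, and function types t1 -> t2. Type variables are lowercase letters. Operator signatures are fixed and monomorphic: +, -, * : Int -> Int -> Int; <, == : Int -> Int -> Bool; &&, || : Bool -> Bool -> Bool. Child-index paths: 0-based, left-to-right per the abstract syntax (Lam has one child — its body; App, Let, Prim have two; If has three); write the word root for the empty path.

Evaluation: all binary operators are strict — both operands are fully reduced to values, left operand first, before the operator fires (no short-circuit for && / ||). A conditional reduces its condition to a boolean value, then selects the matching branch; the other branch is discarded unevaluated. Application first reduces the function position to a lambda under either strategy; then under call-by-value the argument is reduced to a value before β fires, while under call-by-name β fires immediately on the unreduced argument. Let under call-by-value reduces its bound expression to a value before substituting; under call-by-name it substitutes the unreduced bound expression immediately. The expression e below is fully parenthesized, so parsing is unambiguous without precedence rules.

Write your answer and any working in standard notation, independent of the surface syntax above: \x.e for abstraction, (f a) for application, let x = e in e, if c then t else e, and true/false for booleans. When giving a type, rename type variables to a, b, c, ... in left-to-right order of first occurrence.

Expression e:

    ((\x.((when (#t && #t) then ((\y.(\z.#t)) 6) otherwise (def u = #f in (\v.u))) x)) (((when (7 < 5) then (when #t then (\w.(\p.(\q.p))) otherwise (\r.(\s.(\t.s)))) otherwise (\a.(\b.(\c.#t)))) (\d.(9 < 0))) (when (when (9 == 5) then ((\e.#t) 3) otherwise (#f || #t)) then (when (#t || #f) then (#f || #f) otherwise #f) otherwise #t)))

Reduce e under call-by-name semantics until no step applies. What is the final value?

Answer: true

Derivation:
step 0: ((\x.((if (true && true) then ((\y.(\z.true)) 6) else (let u = false in (\v.u))) x)) (((if (7 < 5) then (if true then (\w.(\p.(\q.p))) else (\r.(\s.(\t.s)))) else (\a.(\b.(\c.true)))) (\d.(9 < 0))) (if (if (9 == 5) then ((\e.true) 3) else (false || true)) then (if (true || false) then (false || false) else false) else true)))
step 1: [beta@root] ((if (true && true) then ((\y.(\z.true)) 6) else (let u = false in (\v.u))) (((if (7 < 5) then (if true then (\w.(\p.(\q.p))) else (\r.(\s.(\t.s)))) else (\a.(\b.(\c.true)))) (\d.(9 < 0))) (if (if (9 == 5) then ((\e.true) 3) else (false || true)) then (if (true || false) then (false || false) else false) else true)))
step 2: [delta@0.0] ((if true then ((\y.(\z.true)) 6) else (let u = false in (\v.u))) (((if (7 < 5) then (if true then (\w.(\p.(\q.p))) else (\r.(\s.(\t.s)))) else (\a.(\b.(\c.true)))) (\d.(9 < 0))) (if (if (9 == 5) then ((\e.true) 3) else (false || true)) then (if (true || false) then (false || false) else false) else true)))
step 3: [if@0] (((\y.(\z.true)) 6) (((if (7 < 5) then (if true then (\w.(\p.(\q.p))) else (\r.(\s.(\t.s)))) else (\a.(\b.(\c.true)))) (\d.(9 < 0))) (if (if (9 == 5) then ((\e.true) 3) else (false || true)) then (if (true || false) then (false || false) else false) else true)))
step 4: [beta@0] ((\z.true) (((if (7 < 5) then (if true then (\w.(\p.(\q.p))) else (\r.(\s.(\t.s)))) else (\a.(\b.(\c.true)))) (\d.(9 < 0))) (if (if (9 == 5) then ((\e.true) 3) else (false || true)) then (if (true || false) then (false || false) else false) else true)))
step 5: [beta@root] true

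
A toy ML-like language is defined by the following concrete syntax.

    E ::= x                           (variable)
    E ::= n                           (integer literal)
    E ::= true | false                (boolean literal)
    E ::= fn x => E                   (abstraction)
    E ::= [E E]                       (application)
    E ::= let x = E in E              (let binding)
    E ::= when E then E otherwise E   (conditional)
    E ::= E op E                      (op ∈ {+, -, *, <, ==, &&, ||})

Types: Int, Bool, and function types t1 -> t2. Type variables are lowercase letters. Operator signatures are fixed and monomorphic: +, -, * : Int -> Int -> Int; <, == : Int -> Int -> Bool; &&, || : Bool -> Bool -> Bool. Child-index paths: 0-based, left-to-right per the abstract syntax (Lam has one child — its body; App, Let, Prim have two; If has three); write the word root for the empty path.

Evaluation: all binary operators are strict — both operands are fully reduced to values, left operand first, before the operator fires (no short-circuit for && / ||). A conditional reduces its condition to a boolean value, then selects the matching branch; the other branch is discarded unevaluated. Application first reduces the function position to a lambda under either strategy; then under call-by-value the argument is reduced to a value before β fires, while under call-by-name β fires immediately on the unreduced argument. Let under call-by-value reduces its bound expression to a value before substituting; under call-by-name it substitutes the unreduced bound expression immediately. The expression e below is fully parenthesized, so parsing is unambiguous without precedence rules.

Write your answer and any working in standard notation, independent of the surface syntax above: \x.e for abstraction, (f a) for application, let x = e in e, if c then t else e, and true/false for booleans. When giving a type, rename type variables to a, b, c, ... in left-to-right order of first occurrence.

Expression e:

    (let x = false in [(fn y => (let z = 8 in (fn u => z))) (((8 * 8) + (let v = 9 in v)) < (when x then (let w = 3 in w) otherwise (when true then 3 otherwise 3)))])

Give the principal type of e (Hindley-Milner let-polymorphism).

Working:
let x : Bool
let z : Int
z : Int
\u._ : b -> Int
\y._ : a -> b -> Int
  unify Int ~ Int
  unify Int ~ Int
  unify Int ~ Int
let v : Int
v : Int
  unify Int ~ Int
  unify Int ~ Int
x : Bool
  unify Bool ~ Bool
let w : Int
w : Int
  unify Bool ~ Bool
  unify Int ~ Int
  unify Int ~ Int
  unify Int ~ Int
  unify a -> b -> Int ~ Bool -> c
  unify a ~ Bool
  unify b -> Int ~ c
_ _ : b -> Int

Answer: a -> Int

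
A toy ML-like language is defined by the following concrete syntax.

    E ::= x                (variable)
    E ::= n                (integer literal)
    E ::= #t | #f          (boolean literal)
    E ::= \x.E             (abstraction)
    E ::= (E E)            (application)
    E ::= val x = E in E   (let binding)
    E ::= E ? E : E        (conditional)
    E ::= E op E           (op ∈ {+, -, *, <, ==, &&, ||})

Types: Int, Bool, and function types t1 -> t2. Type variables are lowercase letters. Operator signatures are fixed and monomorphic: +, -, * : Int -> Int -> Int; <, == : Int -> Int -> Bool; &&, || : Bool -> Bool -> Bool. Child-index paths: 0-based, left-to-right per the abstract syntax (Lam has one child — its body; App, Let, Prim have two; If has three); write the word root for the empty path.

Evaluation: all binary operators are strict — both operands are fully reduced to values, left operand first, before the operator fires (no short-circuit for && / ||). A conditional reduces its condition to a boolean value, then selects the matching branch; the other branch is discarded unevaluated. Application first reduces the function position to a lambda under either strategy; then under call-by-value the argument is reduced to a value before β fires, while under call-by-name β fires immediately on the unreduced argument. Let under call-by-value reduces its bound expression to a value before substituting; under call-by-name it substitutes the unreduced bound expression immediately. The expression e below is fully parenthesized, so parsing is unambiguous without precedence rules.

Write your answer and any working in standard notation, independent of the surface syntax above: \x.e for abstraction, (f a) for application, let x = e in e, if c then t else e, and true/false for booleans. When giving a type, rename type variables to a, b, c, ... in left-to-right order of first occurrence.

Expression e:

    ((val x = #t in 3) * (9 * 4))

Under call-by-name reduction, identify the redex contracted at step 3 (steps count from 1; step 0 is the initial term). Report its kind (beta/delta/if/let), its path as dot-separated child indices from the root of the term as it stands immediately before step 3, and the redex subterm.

Answer: delta at root : (3 * 36)

Working:
step 0: ((let x = true in 3) * (9 * 4))
step 1: [let@0] (3 * (9 * 4))
step 2: [delta@1] (3 * 36)
step 3: [delta@root] 108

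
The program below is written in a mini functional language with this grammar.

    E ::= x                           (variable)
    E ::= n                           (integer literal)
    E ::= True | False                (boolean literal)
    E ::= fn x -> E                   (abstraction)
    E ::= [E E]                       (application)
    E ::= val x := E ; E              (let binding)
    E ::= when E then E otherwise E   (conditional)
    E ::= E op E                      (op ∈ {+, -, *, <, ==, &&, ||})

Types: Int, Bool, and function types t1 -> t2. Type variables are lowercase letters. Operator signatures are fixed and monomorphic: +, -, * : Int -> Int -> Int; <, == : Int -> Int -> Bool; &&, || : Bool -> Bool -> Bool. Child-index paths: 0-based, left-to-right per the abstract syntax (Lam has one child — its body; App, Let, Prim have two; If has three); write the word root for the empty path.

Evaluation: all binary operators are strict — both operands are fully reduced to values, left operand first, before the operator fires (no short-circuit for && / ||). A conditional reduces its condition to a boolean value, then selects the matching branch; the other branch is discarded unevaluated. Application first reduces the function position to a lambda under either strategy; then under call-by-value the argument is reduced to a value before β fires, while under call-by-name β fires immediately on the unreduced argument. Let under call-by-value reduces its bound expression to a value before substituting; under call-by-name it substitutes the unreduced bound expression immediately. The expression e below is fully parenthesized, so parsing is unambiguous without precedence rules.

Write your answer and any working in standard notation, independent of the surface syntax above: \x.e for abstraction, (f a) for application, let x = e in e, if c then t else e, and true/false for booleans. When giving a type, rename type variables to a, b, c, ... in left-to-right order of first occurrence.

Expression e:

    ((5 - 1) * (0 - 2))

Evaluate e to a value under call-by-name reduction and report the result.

Answer: -8

Trace:
step 0: ((5 - 1) * (0 - 2))
step 1: [delta@0] (4 * (0 - 2))
step 2: [delta@1] (4 * -2)
step 3: [delta@root] -8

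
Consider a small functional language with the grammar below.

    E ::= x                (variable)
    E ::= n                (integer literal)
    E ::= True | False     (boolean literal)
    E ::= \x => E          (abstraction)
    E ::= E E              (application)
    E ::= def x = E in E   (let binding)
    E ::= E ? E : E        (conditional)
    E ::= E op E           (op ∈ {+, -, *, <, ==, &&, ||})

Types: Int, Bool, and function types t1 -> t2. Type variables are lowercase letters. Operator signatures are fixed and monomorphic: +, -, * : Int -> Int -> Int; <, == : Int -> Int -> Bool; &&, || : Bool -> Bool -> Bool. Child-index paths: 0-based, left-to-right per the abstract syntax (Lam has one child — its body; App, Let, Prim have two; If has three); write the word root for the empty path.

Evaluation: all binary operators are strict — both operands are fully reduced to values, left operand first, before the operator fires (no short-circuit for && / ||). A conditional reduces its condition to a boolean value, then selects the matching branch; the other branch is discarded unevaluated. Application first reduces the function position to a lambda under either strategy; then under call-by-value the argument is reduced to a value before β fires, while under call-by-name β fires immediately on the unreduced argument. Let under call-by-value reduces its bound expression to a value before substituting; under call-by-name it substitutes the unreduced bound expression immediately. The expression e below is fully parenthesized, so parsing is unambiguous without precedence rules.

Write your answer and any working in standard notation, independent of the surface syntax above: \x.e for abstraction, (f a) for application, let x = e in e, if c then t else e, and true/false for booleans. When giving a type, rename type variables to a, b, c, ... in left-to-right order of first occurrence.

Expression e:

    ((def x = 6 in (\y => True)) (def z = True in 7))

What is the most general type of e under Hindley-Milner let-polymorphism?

Answer: Bool

Trace:
let x : Int
\y._ : a -> Bool
let z : Bool
  unify a -> Bool ~ Int -> b
  unify a ~ Int
  unify Bool ~ b
_ _ : Bool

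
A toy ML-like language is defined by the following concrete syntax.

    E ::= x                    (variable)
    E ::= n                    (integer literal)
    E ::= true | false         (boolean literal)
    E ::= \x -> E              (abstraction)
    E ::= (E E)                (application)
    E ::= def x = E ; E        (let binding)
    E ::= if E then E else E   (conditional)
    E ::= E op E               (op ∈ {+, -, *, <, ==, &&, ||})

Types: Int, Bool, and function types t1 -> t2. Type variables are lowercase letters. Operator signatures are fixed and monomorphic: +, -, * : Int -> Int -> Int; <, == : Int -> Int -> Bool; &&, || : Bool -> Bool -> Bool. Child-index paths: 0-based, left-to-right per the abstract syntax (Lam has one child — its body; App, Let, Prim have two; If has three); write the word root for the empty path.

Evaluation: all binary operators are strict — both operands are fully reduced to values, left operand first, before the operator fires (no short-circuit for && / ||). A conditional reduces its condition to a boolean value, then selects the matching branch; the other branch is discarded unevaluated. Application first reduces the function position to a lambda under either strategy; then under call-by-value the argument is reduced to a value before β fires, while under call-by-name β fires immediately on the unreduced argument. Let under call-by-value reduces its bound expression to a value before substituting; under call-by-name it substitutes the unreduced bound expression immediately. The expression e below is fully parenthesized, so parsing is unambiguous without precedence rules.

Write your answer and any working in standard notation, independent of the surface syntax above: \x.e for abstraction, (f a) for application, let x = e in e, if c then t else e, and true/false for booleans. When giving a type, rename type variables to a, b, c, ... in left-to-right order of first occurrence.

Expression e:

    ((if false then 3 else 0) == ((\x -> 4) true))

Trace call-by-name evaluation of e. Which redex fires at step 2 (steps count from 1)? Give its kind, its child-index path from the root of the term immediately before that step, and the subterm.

Answer: beta at 1 : ((\x.4) true)

Working:
step 0: ((if false then 3 else 0) == ((\x.4) true))
step 1: [if@0] (0 == ((\x.4) true))
step 2: [beta@1] (0 == 4)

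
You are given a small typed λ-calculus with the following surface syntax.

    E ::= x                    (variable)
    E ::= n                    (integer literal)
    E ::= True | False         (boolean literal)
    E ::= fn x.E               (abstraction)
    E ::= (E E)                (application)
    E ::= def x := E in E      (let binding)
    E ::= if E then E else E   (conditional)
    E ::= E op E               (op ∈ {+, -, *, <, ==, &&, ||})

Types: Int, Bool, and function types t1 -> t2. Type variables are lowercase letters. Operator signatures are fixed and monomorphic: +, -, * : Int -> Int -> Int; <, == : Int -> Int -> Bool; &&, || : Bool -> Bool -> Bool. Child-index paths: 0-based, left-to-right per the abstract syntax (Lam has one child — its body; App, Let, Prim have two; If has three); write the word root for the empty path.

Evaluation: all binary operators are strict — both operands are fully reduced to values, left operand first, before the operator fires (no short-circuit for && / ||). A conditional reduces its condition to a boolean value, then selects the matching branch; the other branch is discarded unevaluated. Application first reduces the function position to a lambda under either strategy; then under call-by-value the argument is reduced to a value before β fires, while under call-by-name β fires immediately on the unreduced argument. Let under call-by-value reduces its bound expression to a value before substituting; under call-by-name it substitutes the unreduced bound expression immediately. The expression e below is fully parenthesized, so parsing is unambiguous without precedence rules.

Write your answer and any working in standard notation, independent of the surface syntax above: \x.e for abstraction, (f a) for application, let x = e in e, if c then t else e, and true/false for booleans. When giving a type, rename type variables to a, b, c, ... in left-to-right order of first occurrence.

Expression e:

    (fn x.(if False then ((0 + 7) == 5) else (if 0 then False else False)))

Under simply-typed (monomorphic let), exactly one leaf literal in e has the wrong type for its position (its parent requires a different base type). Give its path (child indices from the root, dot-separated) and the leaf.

Answer: 0.2.0 : 0

Working:
  unify Bool ~ Bool
  unify Int ~ Int
  unify Int ~ Int
  unify Int ~ Int
  unify Int ~ Int
  unify Int ~ Bool
  FAIL: mismatch Int ~ Bool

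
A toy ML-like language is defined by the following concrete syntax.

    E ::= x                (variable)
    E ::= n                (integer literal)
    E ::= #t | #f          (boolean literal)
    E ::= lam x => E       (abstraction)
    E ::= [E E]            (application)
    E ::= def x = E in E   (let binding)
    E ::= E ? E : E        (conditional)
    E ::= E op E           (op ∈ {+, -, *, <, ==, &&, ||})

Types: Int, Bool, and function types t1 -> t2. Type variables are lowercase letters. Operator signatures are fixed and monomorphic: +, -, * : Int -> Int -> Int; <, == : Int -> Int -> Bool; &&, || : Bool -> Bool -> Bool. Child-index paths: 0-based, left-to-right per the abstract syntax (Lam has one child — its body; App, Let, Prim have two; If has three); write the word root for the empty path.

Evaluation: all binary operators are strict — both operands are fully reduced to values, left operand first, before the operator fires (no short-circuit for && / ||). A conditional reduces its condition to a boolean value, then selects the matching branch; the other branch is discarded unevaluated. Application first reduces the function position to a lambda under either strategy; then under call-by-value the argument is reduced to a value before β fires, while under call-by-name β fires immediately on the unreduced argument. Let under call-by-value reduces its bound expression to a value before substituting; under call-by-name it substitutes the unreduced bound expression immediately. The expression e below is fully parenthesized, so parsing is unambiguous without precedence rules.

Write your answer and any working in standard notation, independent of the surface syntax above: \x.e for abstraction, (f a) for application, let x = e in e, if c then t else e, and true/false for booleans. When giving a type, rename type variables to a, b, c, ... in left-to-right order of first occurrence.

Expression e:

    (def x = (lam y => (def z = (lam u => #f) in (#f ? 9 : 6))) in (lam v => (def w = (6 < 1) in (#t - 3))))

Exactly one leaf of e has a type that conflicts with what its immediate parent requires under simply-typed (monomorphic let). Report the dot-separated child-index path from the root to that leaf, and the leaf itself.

Answer: 1.0.1.0 : true

Trace:
\u._ : b -> Bool
let z : b -> Bool
  unify Bool ~ Bool
  unify Int ~ Int
\y._ : a -> Int
let x : a -> Int
  unify Int ~ Int
  unify Int ~ Int
let w : Bool
  unify Bool ~ Int
  FAIL: mismatch Bool ~ Int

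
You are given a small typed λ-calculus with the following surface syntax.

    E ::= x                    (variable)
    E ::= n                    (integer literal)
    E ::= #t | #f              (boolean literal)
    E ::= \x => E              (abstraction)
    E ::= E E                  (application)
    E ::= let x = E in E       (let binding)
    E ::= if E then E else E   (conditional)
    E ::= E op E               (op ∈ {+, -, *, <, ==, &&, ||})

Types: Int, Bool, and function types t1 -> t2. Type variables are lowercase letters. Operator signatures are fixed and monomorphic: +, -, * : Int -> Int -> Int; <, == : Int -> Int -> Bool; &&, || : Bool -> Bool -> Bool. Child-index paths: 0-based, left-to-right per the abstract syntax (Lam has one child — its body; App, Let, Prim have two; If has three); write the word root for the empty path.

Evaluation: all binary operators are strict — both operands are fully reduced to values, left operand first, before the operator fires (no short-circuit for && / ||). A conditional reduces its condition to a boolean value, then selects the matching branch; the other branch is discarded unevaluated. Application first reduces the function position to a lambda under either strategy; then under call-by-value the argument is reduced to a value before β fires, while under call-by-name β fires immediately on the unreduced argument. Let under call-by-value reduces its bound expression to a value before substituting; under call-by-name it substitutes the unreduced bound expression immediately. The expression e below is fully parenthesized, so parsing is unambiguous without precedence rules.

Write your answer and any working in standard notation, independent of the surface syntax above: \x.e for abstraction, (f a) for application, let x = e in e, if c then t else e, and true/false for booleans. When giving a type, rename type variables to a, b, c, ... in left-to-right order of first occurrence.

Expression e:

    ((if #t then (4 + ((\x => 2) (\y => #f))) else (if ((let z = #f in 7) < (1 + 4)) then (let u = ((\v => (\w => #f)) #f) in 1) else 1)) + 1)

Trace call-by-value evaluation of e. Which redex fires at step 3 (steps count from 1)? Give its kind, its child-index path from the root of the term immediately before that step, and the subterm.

Trace:
step 0: ((if true then (4 + ((\x.2) (\y.false))) else (if ((let z = false in 7) < (1 + 4)) then (let u = ((\v.(\w.false)) false) in 1) else 1)) + 1)
step 1: [if@0] ((4 + ((\x.2) (\y.false))) + 1)
step 2: [beta@0.1] ((4 + 2) + 1)
step 3: [delta@0] (6 + 1)

Answer: delta at 0 : (4 + 2)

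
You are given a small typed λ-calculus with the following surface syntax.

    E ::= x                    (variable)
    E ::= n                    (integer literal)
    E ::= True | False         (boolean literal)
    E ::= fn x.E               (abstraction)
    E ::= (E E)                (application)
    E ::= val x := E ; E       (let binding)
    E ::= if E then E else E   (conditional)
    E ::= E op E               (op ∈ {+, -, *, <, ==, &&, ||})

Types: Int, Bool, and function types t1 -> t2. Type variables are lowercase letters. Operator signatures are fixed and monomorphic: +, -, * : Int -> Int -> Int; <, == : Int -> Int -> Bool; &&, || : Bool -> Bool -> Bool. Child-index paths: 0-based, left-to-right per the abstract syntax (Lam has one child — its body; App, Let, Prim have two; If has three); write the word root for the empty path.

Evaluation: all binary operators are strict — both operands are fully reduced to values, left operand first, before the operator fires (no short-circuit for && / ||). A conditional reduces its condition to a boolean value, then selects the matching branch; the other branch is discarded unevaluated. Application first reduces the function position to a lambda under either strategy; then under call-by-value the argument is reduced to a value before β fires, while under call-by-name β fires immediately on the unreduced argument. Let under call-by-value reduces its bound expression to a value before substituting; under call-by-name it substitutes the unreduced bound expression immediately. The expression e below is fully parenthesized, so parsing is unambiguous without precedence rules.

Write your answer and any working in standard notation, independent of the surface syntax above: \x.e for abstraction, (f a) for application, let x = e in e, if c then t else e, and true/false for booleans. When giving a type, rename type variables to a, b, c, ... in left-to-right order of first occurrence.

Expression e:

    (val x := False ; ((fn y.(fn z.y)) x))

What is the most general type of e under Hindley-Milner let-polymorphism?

Working:
let x : Bool
y : a
\z._ : b -> a
\y._ : a -> b -> a
x : Bool
  unify a -> b -> a ~ Bool -> c
  unify a ~ Bool
  unify b -> Bool ~ c
_ _ : b -> Bool

Answer: a -> Bool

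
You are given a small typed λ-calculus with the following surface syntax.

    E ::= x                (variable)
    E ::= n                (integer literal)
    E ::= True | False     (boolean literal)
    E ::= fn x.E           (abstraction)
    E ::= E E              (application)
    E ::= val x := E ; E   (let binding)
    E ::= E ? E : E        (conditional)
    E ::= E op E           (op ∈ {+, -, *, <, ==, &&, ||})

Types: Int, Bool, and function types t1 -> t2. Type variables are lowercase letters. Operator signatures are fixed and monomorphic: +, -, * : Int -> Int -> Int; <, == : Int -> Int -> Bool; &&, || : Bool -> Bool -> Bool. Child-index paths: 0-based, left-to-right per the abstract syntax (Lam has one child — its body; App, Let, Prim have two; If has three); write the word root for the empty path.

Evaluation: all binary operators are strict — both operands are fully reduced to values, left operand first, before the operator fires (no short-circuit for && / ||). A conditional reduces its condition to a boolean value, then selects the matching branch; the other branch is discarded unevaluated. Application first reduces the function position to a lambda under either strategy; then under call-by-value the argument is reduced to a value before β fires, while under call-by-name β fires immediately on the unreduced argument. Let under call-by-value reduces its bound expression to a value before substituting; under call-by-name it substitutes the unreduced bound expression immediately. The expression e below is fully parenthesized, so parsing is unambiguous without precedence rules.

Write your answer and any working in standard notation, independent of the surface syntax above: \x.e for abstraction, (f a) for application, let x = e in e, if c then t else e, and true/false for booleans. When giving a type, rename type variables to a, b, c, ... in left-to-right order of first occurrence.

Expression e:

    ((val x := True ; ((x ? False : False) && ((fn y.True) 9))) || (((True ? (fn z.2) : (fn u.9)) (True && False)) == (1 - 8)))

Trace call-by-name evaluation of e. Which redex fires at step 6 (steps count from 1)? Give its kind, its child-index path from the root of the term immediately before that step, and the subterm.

Trace:
step 0: ((let x = true in ((if x then false else false) && ((\y.true) 9))) || (((if true then (\z.2) else (\u.9)) (true && false)) == (1 - 8)))
step 1: [let@0] (((if true then false else false) && ((\y.true) 9)) || (((if true then (\z.2) else (\u.9)) (true && false)) == (1 - 8)))
step 2: [if@0.0] ((false && ((\y.true) 9)) || (((if true then (\z.2) else (\u.9)) (true && false)) == (1 - 8)))
step 3: [beta@0.1] ((false && true) || (((if true then (\z.2) else (\u.9)) (true && false)) == (1 - 8)))
step 4: [delta@0] (false || (((if true then (\z.2) else (\u.9)) (true && false)) == (1 - 8)))
step 5: [if@1.0.0] (false || (((\z.2) (true && false)) == (1 - 8)))
step 6: [beta@1.0] (false || (2 == (1 - 8)))

Answer: beta at 1.0 : ((\z.2) (true && false))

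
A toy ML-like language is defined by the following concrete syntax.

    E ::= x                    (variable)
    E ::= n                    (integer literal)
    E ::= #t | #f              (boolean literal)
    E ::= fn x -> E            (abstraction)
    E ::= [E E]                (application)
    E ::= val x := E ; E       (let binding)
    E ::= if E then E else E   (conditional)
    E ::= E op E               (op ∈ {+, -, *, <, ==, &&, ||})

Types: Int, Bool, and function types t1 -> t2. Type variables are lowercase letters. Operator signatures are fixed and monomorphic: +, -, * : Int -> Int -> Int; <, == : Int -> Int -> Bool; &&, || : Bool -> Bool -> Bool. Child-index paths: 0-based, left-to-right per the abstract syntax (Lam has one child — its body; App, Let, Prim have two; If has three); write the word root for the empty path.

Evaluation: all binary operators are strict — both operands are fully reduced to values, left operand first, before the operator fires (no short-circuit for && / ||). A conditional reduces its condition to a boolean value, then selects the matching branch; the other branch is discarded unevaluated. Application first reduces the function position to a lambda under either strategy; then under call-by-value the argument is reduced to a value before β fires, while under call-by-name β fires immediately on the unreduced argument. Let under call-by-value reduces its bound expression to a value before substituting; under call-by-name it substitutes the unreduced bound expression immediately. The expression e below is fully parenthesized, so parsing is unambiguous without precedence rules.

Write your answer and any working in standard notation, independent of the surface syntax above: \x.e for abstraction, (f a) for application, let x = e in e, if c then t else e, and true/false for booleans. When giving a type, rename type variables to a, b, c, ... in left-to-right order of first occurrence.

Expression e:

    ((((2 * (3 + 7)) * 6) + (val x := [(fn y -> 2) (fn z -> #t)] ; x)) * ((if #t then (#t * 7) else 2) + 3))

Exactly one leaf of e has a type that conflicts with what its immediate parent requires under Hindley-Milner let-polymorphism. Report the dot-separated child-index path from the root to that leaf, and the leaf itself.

Trace:
  unify Int ~ Int
  unify Int ~ Int
  unify Int ~ Int
  unify Int ~ Int
  unify Int ~ Int
  unify Int ~ Int
  unify Int ~ Int
\y._ : a -> Int
\z._ : b -> Bool
  unify a -> Int ~ (b -> Bool) -> c
  unify a ~ b -> Bool
  unify Int ~ c
_ _ : Int
let x : Int
x : Int
  unify Int ~ Int
  unify Int ~ Int
  unify Bool ~ Bool
  unify Bool ~ Int
  FAIL: mismatch Bool ~ Int

Answer: 1.0.1.0 : true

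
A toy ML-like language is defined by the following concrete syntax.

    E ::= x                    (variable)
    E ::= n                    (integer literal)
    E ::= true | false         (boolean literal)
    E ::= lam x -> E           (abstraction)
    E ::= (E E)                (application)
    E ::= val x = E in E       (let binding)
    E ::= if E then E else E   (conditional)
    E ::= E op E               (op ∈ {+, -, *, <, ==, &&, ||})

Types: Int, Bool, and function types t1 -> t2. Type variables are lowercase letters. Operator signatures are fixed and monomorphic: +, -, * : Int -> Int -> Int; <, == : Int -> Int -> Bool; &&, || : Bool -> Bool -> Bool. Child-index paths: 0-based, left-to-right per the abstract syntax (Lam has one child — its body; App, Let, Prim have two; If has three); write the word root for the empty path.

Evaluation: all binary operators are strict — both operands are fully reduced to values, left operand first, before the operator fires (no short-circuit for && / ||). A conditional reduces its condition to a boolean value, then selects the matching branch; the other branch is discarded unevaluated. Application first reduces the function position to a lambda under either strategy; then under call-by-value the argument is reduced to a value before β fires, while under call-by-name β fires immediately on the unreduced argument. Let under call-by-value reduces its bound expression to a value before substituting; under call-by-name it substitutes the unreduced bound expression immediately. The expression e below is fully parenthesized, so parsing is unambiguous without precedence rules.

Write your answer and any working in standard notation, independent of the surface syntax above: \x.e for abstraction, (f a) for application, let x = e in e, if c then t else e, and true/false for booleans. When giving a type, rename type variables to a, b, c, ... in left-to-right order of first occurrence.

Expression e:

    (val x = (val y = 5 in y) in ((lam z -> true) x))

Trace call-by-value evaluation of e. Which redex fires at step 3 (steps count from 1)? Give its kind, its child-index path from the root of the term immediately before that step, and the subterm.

Working:
step 0: (let x = (let y = 5 in y) in ((\z.true) x))
step 1: [let@0] (let x = 5 in ((\z.true) x))
step 2: [let@root] ((\z.true) 5)
step 3: [beta@root] true

Answer: beta at root : ((\z.true) 5)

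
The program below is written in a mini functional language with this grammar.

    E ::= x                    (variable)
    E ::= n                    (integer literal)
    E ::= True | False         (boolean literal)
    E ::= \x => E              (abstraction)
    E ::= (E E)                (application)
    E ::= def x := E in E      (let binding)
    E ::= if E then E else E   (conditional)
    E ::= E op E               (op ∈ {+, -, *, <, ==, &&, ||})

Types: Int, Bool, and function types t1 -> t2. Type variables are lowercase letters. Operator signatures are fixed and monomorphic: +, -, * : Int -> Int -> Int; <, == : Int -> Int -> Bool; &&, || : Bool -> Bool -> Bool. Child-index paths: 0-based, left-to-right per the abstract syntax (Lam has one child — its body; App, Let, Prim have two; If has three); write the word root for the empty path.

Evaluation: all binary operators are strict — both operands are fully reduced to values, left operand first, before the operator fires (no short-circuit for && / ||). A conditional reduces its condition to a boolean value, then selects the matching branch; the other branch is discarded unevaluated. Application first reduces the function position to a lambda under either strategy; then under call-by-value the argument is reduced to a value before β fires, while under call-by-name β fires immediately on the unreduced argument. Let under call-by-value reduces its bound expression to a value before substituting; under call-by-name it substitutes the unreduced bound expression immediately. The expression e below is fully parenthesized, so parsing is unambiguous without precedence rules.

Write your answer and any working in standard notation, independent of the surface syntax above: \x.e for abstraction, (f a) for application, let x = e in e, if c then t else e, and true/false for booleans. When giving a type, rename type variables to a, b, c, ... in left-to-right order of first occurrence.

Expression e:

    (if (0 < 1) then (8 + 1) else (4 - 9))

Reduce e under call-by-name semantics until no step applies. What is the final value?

Working:
step 0: (if (0 < 1) then (8 + 1) else (4 - 9))
step 1: [delta@0] (if true then (8 + 1) else (4 - 9))
step 2: [if@root] (8 + 1)
step 3: [delta@root] 9

Answer: 9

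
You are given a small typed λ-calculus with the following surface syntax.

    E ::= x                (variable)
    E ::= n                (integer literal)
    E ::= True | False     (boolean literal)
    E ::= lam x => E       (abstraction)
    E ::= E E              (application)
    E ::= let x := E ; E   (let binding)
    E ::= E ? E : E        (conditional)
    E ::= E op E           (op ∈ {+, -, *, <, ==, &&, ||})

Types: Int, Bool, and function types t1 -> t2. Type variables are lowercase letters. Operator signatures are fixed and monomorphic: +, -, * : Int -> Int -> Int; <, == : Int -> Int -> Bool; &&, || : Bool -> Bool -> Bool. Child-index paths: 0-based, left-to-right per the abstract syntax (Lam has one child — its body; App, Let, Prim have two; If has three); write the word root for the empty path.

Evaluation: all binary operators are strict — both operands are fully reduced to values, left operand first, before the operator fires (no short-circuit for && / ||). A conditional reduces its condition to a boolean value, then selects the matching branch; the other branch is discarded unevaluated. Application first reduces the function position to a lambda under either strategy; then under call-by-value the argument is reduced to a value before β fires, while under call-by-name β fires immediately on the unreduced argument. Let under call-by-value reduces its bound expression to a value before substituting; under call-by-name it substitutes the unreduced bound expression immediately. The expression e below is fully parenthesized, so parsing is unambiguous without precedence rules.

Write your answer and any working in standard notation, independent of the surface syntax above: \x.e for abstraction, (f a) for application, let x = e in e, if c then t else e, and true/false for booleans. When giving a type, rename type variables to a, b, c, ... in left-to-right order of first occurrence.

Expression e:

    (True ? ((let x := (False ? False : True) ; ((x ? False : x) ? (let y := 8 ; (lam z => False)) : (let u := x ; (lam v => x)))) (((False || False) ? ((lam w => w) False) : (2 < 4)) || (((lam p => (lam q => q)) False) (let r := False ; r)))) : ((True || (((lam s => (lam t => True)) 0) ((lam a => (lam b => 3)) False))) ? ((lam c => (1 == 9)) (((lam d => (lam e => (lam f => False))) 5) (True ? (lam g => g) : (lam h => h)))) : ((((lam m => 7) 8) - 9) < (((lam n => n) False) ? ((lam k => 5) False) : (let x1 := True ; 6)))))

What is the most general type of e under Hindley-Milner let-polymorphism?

Derivation:
  unify Bool ~ Bool
  unify Bool ~ Bool
  unify Bool ~ Bool
let x : Bool
x : Bool
  unify Bool ~ Bool
x : Bool
  unify Bool ~ Bool
  unify Bool ~ Bool
let y : Int
\z._ : a -> Bool
x : Bool
let u : Bool
x : Bool
\v._ : b -> Bool
  unify a -> Bool ~ b -> Bool
  unify a ~ b
  unify Bool ~ Bool
  unify Bool ~ Bool
  unify Bool ~ Bool
  unify Bool ~ Bool
w : c
\w._ : c -> c
  unify c -> c ~ Bool -> d
  unify c ~ Bool
  unify Bool ~ d
_ _ : Bool
  unify Int ~ Int
  unify Int ~ Int
  unify Bool ~ Bool
  unify Bool ~ Bool
q : f
\q._ : f -> f
\p._ : e -> f -> f
  unify e -> f -> f ~ Bool -> g
  unify e ~ Bool
  unify f -> f ~ g
_ _ : f -> f
let r : Bool
r : Bool
  unify f -> f ~ Bool -> h
  unify f ~ Bool
  unify Bool ~ h
_ _ : Bool
  unify Bool ~ Bool
  unify b -> Bool ~ Bool -> i
  unify b ~ Bool
  unify Bool ~ i
_ _ : Bool
  unify Bool ~ Bool
\t._ : k -> Bool
\s._ : j -> k -> Bool
  unify j -> k -> Bool ~ Int -> l
  unify j ~ Int
  unify k -> Bool ~ l
_ _ : k -> Bool
\b._ : n -> Int
\a._ : m -> n -> Int
  unify m -> n -> Int ~ Bool -> o
  unify m ~ Bool
  unify n -> Int ~ o
_ _ : n -> Int
  unify k -> Bool ~ (n -> Int) -> p
  unify k ~ n -> Int
  unify Bool ~ p
_ _ : Bool
  unify Bool ~ Bool
  unify Bool ~ Bool
  unify Int ~ Int
  unify Int ~ Int
\c._ : q -> Bool
\f._ : t -> Bool
\e._ : s -> t -> Bool
\d._ : r -> s -> t -> Bool
  unify r -> s -> t -> Bool ~ Int -> u
  unify r ~ Int
  unify s -> t -> Bool ~ u
_ _ : s -> t -> Bool
  unify Bool ~ Bool
g : v
\g._ : v -> v
h : w
\h._ : w -> w
  unify v -> v ~ w -> w
  unify v ~ w
  unify w ~ w
  unify s -> t -> Bool ~ (w -> w) -> x
  unify s ~ w -> w
  unify t -> Bool ~ x
_ _ : t -> Bool
  unify q -> Bool ~ (t -> Bool) -> y
  unify q ~ t -> Bool
  unify Bool ~ y
_ _ : Bool
\m._ : z -> Int
  unify z -> Int ~ Int -> t26
  unify z ~ Int
  unify Int ~ t26
_ _ : Int
  unify Int ~ Int
  unify Int ~ Int
  unify Int ~ Int
n : t27
\n._ : t27 -> t27
  unify t27 -> t27 ~ Bool -> t28
  unify t27 ~ Bool
  unify Bool ~ t28
_ _ : Bool
  unify Bool ~ Bool
\k._ : t29 -> Int
  unify t29 -> Int ~ Bool -> t30
  unify t29 ~ Bool
  unify Int ~ t30
_ _ : Int
let x1 : Bool
  unify Int ~ Int
  unify Int ~ Int
  unify Bool ~ Bool
  unify Bool ~ Bool

Answer: Bool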